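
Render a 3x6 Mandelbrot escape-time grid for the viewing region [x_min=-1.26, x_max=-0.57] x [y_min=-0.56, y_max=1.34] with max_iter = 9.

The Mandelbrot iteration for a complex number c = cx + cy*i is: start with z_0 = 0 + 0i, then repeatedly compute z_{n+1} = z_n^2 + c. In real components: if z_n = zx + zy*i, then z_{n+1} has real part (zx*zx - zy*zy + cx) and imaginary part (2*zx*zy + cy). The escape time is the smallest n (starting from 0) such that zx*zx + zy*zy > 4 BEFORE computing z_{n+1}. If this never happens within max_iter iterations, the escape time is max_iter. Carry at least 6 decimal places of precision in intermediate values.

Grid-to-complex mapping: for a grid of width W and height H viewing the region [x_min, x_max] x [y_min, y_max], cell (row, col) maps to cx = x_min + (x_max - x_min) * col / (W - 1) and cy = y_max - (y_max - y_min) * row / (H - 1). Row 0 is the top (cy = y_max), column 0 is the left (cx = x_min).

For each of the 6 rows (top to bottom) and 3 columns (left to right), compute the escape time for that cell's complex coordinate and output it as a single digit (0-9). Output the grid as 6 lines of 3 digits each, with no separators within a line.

(row=0, col=0): c = -1.2600 + 1.3400i → escape time 2
(row=0, col=1): c = -0.9150 + 1.3400i → escape time 2
(row=0, col=2): c = -0.5700 + 1.3400i → escape time 2
(row=1, col=0): c = -1.2600 + 0.9600i → escape time 3
(row=1, col=1): c = -0.9150 + 0.9600i → escape time 3
(row=1, col=2): c = -0.5700 + 0.9600i → escape time 4
(row=2, col=0): c = -1.2600 + 0.5800i → escape time 3
(row=2, col=1): c = -0.9150 + 0.5800i → escape time 5
(row=2, col=2): c = -0.5700 + 0.5800i → escape time 9
(row=3, col=0): c = -1.2600 + 0.2000i → escape time 9
(row=3, col=1): c = -0.9150 + 0.2000i → escape time 9
(row=3, col=2): c = -0.5700 + 0.2000i → escape time 9
(row=4, col=0): c = -1.2600 + -0.1800i → escape time 9
(row=4, col=1): c = -0.9150 + -0.1800i → escape time 9
(row=4, col=2): c = -0.5700 + -0.1800i → escape time 9
(row=5, col=0): c = -1.2600 + -0.5600i → escape time 3
(row=5, col=1): c = -0.9150 + -0.5600i → escape time 5
(row=5, col=2): c = -0.5700 + -0.5600i → escape time 9

Answer: 222
334
359
999
999
359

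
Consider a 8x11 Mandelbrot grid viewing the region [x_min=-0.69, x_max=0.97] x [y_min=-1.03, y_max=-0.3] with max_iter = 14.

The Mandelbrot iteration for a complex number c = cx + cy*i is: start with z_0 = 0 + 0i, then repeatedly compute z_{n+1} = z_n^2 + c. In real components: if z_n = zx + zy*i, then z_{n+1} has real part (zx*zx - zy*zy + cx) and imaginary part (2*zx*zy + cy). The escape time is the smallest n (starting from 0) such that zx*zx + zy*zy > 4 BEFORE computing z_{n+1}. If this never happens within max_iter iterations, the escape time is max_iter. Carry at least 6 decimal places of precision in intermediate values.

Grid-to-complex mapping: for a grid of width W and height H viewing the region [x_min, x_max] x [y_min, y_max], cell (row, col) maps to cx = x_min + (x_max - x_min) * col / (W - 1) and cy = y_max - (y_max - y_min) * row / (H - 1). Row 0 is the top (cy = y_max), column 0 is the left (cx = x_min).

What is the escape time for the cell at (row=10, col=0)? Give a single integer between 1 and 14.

Answer: 3

Derivation:
z_0 = 0 + 0i, c = -0.6900 + -1.0300i
Iter 1: z = -0.6900 + -1.0300i, |z|^2 = 1.5370
Iter 2: z = -1.2748 + 0.3914i, |z|^2 = 1.7783
Iter 3: z = 0.7819 + -2.0279i, |z|^2 = 4.7238
Escaped at iteration 3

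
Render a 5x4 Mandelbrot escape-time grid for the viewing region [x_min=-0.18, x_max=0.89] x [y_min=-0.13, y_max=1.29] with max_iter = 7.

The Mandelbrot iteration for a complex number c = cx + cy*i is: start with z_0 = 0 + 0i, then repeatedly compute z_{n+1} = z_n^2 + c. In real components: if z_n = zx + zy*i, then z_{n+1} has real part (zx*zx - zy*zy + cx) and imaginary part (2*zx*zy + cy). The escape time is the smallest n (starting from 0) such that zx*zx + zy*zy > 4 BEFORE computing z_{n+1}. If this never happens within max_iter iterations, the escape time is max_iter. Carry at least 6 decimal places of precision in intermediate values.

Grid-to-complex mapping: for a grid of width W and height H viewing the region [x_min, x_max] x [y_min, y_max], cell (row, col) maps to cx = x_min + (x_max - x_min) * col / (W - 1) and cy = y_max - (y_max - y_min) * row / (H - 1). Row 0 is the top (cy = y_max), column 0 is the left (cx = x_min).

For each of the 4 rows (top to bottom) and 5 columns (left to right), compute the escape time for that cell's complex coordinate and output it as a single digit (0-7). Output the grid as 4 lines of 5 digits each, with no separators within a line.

Answer: 32222
76432
77743
77743

Derivation:
(row=0, col=0): c = -0.1800 + 1.2900i → escape time 3
(row=0, col=1): c = 0.0875 + 1.2900i → escape time 2
(row=0, col=2): c = 0.3550 + 1.2900i → escape time 2
(row=0, col=3): c = 0.6225 + 1.2900i → escape time 2
(row=0, col=4): c = 0.8900 + 1.2900i → escape time 2
(row=1, col=0): c = -0.1800 + 0.8167i → escape time 7
(row=1, col=1): c = 0.0875 + 0.8167i → escape time 6
(row=1, col=2): c = 0.3550 + 0.8167i → escape time 4
(row=1, col=3): c = 0.6225 + 0.8167i → escape time 3
(row=1, col=4): c = 0.8900 + 0.8167i → escape time 2
(row=2, col=0): c = -0.1800 + 0.3433i → escape time 7
(row=2, col=1): c = 0.0875 + 0.3433i → escape time 7
(row=2, col=2): c = 0.3550 + 0.3433i → escape time 7
(row=2, col=3): c = 0.6225 + 0.3433i → escape time 4
(row=2, col=4): c = 0.8900 + 0.3433i → escape time 3
(row=3, col=0): c = -0.1800 + -0.1300i → escape time 7
(row=3, col=1): c = 0.0875 + -0.1300i → escape time 7
(row=3, col=2): c = 0.3550 + -0.1300i → escape time 7
(row=3, col=3): c = 0.6225 + -0.1300i → escape time 4
(row=3, col=4): c = 0.8900 + -0.1300i → escape time 3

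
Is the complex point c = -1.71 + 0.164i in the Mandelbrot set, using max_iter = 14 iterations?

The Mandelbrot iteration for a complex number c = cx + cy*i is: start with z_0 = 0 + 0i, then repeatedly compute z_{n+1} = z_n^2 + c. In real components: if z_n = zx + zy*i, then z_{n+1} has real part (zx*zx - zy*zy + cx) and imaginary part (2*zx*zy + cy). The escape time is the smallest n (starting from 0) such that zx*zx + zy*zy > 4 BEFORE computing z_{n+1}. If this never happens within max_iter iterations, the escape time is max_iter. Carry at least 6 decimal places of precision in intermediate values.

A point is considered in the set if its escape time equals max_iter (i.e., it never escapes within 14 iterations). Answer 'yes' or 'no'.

z_0 = 0 + 0i, c = -1.7100 + 0.1640i
Iter 1: z = -1.7100 + 0.1640i, |z|^2 = 2.9510
Iter 2: z = 1.1872 + -0.3969i, |z|^2 = 1.5670
Iter 3: z = -0.4581 + -0.7784i, |z|^2 = 0.8157
Iter 4: z = -2.1060 + 0.8771i, |z|^2 = 5.2046
Escaped at iteration 4

Answer: no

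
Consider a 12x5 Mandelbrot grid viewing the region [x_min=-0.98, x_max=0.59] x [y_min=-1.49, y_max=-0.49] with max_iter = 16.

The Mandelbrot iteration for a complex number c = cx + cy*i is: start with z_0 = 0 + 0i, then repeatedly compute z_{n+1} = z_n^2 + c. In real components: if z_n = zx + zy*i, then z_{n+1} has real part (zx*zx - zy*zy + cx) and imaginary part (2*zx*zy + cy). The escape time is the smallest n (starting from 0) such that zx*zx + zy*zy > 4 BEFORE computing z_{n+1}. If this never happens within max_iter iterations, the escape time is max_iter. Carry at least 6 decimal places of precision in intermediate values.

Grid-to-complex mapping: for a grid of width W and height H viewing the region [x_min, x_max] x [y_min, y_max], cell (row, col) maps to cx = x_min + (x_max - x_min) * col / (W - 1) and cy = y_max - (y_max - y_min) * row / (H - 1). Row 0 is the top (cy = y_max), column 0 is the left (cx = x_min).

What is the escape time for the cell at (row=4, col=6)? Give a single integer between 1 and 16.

z_0 = 0 + 0i, c = -0.1236 + -1.4900i
Iter 1: z = -0.1236 + -1.4900i, |z|^2 = 2.2354
Iter 2: z = -2.3285 + -1.1216i, |z|^2 = 6.6796
Escaped at iteration 2

Answer: 2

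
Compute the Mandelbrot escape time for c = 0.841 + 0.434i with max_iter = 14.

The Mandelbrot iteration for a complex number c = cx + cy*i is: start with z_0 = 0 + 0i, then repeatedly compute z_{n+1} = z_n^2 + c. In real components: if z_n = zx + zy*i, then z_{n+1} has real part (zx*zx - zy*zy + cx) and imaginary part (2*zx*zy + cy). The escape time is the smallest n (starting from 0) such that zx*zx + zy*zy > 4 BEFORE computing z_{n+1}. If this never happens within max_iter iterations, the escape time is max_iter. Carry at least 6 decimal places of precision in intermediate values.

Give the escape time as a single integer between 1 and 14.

Answer: 3

Derivation:
z_0 = 0 + 0i, c = 0.8410 + 0.4340i
Iter 1: z = 0.8410 + 0.4340i, |z|^2 = 0.8956
Iter 2: z = 1.3599 + 1.1640i, |z|^2 = 3.2043
Iter 3: z = 1.3355 + 3.5999i, |z|^2 = 14.7427
Escaped at iteration 3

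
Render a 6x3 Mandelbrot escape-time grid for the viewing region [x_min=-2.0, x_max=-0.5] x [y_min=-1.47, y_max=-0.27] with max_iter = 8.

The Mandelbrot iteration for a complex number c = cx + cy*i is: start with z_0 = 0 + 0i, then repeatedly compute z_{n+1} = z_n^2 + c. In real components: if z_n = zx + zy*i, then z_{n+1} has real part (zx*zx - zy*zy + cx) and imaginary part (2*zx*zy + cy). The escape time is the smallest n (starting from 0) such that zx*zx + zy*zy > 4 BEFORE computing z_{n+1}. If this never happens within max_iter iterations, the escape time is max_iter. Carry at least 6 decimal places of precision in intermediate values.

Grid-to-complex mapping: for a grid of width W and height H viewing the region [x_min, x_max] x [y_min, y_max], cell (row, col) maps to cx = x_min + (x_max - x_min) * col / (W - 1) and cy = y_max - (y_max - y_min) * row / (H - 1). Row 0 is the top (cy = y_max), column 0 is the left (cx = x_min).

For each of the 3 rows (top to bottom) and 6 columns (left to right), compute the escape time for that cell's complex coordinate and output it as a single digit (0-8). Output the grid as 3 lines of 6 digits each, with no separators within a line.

Answer: 145888
123344
111222

Derivation:
(row=0, col=0): c = -2.0000 + -0.2700i → escape time 1
(row=0, col=1): c = -1.7000 + -0.2700i → escape time 4
(row=0, col=2): c = -1.4000 + -0.2700i → escape time 5
(row=0, col=3): c = -1.1000 + -0.2700i → escape time 8
(row=0, col=4): c = -0.8000 + -0.2700i → escape time 8
(row=0, col=5): c = -0.5000 + -0.2700i → escape time 8
(row=1, col=0): c = -2.0000 + -0.8700i → escape time 1
(row=1, col=1): c = -1.7000 + -0.8700i → escape time 2
(row=1, col=2): c = -1.4000 + -0.8700i → escape time 3
(row=1, col=3): c = -1.1000 + -0.8700i → escape time 3
(row=1, col=4): c = -0.8000 + -0.8700i → escape time 4
(row=1, col=5): c = -0.5000 + -0.8700i → escape time 4
(row=2, col=0): c = -2.0000 + -1.4700i → escape time 1
(row=2, col=1): c = -1.7000 + -1.4700i → escape time 1
(row=2, col=2): c = -1.4000 + -1.4700i → escape time 1
(row=2, col=3): c = -1.1000 + -1.4700i → escape time 2
(row=2, col=4): c = -0.8000 + -1.4700i → escape time 2
(row=2, col=5): c = -0.5000 + -1.4700i → escape time 2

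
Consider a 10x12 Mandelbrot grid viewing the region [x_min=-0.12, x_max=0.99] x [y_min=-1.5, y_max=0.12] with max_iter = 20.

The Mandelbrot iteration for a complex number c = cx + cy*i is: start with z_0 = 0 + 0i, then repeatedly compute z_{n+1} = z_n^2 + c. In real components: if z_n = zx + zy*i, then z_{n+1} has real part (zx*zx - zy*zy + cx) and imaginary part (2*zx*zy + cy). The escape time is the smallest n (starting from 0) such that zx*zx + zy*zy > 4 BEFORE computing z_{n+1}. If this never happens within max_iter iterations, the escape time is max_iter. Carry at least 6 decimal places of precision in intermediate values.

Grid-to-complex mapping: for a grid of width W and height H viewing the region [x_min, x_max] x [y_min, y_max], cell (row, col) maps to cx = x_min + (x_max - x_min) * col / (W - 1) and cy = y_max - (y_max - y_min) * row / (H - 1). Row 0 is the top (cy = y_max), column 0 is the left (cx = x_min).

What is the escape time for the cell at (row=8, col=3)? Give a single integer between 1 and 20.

Answer: 3

Derivation:
z_0 = 0 + 0i, c = 0.2500 + -1.0582i
Iter 1: z = 0.2500 + -1.0582i, |z|^2 = 1.1822
Iter 2: z = -0.8072 + -1.5873i, |z|^2 = 3.1711
Iter 3: z = -1.6178 + 1.5045i, |z|^2 = 4.8806
Escaped at iteration 3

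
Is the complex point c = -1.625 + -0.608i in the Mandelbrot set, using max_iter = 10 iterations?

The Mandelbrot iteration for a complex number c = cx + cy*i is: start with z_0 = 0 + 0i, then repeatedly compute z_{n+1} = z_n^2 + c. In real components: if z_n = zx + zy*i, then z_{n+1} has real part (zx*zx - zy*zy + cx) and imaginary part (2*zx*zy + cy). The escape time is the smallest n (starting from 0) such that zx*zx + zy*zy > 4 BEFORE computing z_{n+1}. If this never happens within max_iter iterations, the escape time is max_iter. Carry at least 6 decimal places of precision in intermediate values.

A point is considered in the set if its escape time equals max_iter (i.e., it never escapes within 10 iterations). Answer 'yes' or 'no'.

z_0 = 0 + 0i, c = -1.6250 + -0.6080i
Iter 1: z = -1.6250 + -0.6080i, |z|^2 = 3.0103
Iter 2: z = 0.6460 + 1.3680i, |z|^2 = 2.2887
Iter 3: z = -3.0792 + 1.1593i, |z|^2 = 10.8253
Escaped at iteration 3

Answer: no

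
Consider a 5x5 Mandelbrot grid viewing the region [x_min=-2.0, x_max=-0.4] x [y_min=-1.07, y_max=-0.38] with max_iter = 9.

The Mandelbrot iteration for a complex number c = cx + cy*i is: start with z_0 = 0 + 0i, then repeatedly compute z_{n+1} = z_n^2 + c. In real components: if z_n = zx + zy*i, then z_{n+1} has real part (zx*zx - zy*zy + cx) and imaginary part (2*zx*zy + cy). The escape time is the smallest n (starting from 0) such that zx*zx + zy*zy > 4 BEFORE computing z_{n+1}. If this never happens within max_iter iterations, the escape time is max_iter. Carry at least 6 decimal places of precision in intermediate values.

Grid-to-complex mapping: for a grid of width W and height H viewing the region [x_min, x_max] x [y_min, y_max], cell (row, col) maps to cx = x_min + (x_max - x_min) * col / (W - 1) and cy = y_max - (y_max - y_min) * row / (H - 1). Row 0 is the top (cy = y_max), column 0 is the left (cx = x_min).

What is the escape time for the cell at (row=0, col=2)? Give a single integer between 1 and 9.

Answer: 8

Derivation:
z_0 = 0 + 0i, c = -1.2000 + -0.3800i
Iter 1: z = -1.2000 + -0.3800i, |z|^2 = 1.5844
Iter 2: z = 0.0956 + 0.5320i, |z|^2 = 0.2922
Iter 3: z = -1.4739 + -0.2783i, |z|^2 = 2.2498
Iter 4: z = 0.8949 + 0.4403i, |z|^2 = 0.9947
Iter 5: z = -0.5930 + 0.4081i, |z|^2 = 0.5182
Iter 6: z = -1.0148 + -0.8640i, |z|^2 = 1.7763
Iter 7: z = -0.9166 + 1.3736i, |z|^2 = 2.7269
Iter 8: z = -2.2466 + -2.8981i, |z|^2 = 13.4462
Escaped at iteration 8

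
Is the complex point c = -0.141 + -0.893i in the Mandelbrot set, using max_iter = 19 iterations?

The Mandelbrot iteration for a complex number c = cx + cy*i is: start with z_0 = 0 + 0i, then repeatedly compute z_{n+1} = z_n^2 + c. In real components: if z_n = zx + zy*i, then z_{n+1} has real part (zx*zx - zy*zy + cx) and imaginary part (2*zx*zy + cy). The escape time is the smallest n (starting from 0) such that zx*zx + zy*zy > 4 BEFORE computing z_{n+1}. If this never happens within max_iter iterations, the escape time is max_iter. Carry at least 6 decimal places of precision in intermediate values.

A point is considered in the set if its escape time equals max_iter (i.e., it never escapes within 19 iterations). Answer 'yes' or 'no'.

Answer: yes

Derivation:
z_0 = 0 + 0i, c = -0.1410 + -0.8930i
Iter 1: z = -0.1410 + -0.8930i, |z|^2 = 0.8173
Iter 2: z = -0.9186 + -0.6412i, |z|^2 = 1.2549
Iter 3: z = 0.2917 + 0.2849i, |z|^2 = 0.1662
Iter 4: z = -0.1371 + -0.7268i, |z|^2 = 0.5470
Iter 5: z = -0.6504 + -0.6937i, |z|^2 = 0.9043
Iter 6: z = -0.1991 + 0.0094i, |z|^2 = 0.0397
Iter 7: z = -0.1014 + -0.8967i, |z|^2 = 0.8144
Iter 8: z = -0.9349 + -0.7111i, |z|^2 = 1.3796
Iter 9: z = 0.2273 + 0.4365i, |z|^2 = 0.2422
Iter 10: z = -0.2799 + -0.6945i, |z|^2 = 0.5607
Iter 11: z = -0.5450 + -0.5042i, |z|^2 = 0.5513
Iter 12: z = -0.0982 + -0.3434i, |z|^2 = 0.1275
Iter 13: z = -0.2493 + -0.8256i, |z|^2 = 0.7437
Iter 14: z = -0.7605 + -0.4814i, |z|^2 = 0.8101
Iter 15: z = 0.2055 + -0.1608i, |z|^2 = 0.0681
Iter 16: z = -0.1246 + -0.9591i, |z|^2 = 0.9354
Iter 17: z = -1.0453 + -0.6540i, |z|^2 = 1.5204
Iter 18: z = 0.5241 + 0.4742i, |z|^2 = 0.4995
Did not escape in 19 iterations → in set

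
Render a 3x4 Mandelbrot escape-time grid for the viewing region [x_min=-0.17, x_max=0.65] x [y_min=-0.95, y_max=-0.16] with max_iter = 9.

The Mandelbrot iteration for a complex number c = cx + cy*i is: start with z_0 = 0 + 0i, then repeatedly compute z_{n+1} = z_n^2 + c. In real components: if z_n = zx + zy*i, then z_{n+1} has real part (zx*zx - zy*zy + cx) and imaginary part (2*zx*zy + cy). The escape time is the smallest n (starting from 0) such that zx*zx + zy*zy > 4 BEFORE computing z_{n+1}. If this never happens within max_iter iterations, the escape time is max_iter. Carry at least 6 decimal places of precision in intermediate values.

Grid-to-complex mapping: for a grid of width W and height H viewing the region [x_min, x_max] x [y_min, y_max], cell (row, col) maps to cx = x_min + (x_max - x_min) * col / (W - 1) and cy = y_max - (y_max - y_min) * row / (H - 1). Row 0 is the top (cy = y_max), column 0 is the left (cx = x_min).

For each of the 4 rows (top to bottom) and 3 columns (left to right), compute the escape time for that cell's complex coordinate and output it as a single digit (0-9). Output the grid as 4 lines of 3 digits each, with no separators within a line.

Answer: 994
993
963
942

Derivation:
(row=0, col=0): c = -0.1700 + -0.1600i → escape time 9
(row=0, col=1): c = 0.2400 + -0.1600i → escape time 9
(row=0, col=2): c = 0.6500 + -0.1600i → escape time 4
(row=1, col=0): c = -0.1700 + -0.4233i → escape time 9
(row=1, col=1): c = 0.2400 + -0.4233i → escape time 9
(row=1, col=2): c = 0.6500 + -0.4233i → escape time 3
(row=2, col=0): c = -0.1700 + -0.6867i → escape time 9
(row=2, col=1): c = 0.2400 + -0.6867i → escape time 6
(row=2, col=2): c = 0.6500 + -0.6867i → escape time 3
(row=3, col=0): c = -0.1700 + -0.9500i → escape time 9
(row=3, col=1): c = 0.2400 + -0.9500i → escape time 4
(row=3, col=2): c = 0.6500 + -0.9500i → escape time 2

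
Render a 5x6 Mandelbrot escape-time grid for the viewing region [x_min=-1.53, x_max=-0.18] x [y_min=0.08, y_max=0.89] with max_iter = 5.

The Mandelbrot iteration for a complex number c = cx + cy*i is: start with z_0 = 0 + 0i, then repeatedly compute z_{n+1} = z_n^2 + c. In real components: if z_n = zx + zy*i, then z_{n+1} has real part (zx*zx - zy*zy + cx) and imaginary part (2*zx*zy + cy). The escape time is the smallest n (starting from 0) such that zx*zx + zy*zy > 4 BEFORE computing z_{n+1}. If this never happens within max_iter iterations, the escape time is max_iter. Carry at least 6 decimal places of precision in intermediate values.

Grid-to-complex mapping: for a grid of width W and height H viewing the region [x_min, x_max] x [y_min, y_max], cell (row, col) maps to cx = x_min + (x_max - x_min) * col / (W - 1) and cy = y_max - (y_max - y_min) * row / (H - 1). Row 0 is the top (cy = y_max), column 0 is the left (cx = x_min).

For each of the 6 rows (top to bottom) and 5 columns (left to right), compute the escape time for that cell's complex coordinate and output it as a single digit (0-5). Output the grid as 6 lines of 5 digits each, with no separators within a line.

(row=0, col=0): c = -1.5300 + 0.8900i → escape time 3
(row=0, col=1): c = -1.1925 + 0.8900i → escape time 3
(row=0, col=2): c = -0.8550 + 0.8900i → escape time 3
(row=0, col=3): c = -0.5175 + 0.8900i → escape time 4
(row=0, col=4): c = -0.1800 + 0.8900i → escape time 5
(row=1, col=0): c = -1.5300 + 0.7280i → escape time 3
(row=1, col=1): c = -1.1925 + 0.7280i → escape time 3
(row=1, col=2): c = -0.8550 + 0.7280i → escape time 4
(row=1, col=3): c = -0.5175 + 0.7280i → escape time 5
(row=1, col=4): c = -0.1800 + 0.7280i → escape time 5
(row=2, col=0): c = -1.5300 + 0.5660i → escape time 3
(row=2, col=1): c = -1.1925 + 0.5660i → escape time 4
(row=2, col=2): c = -0.8550 + 0.5660i → escape time 5
(row=2, col=3): c = -0.5175 + 0.5660i → escape time 5
(row=2, col=4): c = -0.1800 + 0.5660i → escape time 5
(row=3, col=0): c = -1.5300 + 0.4040i → escape time 4
(row=3, col=1): c = -1.1925 + 0.4040i → escape time 5
(row=3, col=2): c = -0.8550 + 0.4040i → escape time 5
(row=3, col=3): c = -0.5175 + 0.4040i → escape time 5
(row=3, col=4): c = -0.1800 + 0.4040i → escape time 5
(row=4, col=0): c = -1.5300 + 0.2420i → escape time 5
(row=4, col=1): c = -1.1925 + 0.2420i → escape time 5
(row=4, col=2): c = -0.8550 + 0.2420i → escape time 5
(row=4, col=3): c = -0.5175 + 0.2420i → escape time 5
(row=4, col=4): c = -0.1800 + 0.2420i → escape time 5
(row=5, col=0): c = -1.5300 + 0.0800i → escape time 5
(row=5, col=1): c = -1.1925 + 0.0800i → escape time 5
(row=5, col=2): c = -0.8550 + 0.0800i → escape time 5
(row=5, col=3): c = -0.5175 + 0.0800i → escape time 5
(row=5, col=4): c = -0.1800 + 0.0800i → escape time 5

Answer: 33345
33455
34555
45555
55555
55555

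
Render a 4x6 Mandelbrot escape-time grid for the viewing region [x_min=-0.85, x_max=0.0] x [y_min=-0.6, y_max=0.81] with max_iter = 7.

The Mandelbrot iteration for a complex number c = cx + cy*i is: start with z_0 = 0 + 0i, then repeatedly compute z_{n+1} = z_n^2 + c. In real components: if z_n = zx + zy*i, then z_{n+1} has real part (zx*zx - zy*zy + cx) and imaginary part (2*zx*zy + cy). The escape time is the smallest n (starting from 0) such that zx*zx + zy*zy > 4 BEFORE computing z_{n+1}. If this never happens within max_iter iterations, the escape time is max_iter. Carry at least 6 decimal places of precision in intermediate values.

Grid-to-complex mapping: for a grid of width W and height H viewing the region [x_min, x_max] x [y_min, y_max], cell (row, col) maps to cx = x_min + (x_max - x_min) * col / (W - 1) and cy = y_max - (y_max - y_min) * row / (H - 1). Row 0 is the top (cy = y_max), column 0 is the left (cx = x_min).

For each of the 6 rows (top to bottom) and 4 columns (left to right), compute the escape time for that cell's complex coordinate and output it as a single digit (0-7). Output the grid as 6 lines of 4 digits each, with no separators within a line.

Answer: 4577
5777
7777
7777
7777
5777

Derivation:
(row=0, col=0): c = -0.8500 + 0.8100i → escape time 4
(row=0, col=1): c = -0.5667 + 0.8100i → escape time 5
(row=0, col=2): c = -0.2833 + 0.8100i → escape time 7
(row=0, col=3): c = 0.0000 + 0.8100i → escape time 7
(row=1, col=0): c = -0.8500 + 0.5280i → escape time 5
(row=1, col=1): c = -0.5667 + 0.5280i → escape time 7
(row=1, col=2): c = -0.2833 + 0.5280i → escape time 7
(row=1, col=3): c = 0.0000 + 0.5280i → escape time 7
(row=2, col=0): c = -0.8500 + 0.2460i → escape time 7
(row=2, col=1): c = -0.5667 + 0.2460i → escape time 7
(row=2, col=2): c = -0.2833 + 0.2460i → escape time 7
(row=2, col=3): c = 0.0000 + 0.2460i → escape time 7
(row=3, col=0): c = -0.8500 + -0.0360i → escape time 7
(row=3, col=1): c = -0.5667 + -0.0360i → escape time 7
(row=3, col=2): c = -0.2833 + -0.0360i → escape time 7
(row=3, col=3): c = 0.0000 + -0.0360i → escape time 7
(row=4, col=0): c = -0.8500 + -0.3180i → escape time 7
(row=4, col=1): c = -0.5667 + -0.3180i → escape time 7
(row=4, col=2): c = -0.2833 + -0.3180i → escape time 7
(row=4, col=3): c = 0.0000 + -0.3180i → escape time 7
(row=5, col=0): c = -0.8500 + -0.6000i → escape time 5
(row=5, col=1): c = -0.5667 + -0.6000i → escape time 7
(row=5, col=2): c = -0.2833 + -0.6000i → escape time 7
(row=5, col=3): c = 0.0000 + -0.6000i → escape time 7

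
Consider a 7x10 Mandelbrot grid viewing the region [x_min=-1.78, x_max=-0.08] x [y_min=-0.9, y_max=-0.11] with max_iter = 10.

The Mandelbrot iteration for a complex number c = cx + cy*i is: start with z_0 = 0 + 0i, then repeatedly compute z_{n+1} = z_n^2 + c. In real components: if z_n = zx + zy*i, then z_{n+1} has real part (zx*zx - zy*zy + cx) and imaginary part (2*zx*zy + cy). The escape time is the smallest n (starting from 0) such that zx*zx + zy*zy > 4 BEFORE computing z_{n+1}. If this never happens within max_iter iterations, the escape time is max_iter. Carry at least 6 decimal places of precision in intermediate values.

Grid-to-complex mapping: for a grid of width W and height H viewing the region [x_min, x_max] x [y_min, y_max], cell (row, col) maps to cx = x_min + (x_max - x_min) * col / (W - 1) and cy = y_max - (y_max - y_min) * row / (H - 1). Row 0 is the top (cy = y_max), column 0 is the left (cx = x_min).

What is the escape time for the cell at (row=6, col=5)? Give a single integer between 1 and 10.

Answer: 10

Derivation:
z_0 = 0 + 0i, c = -0.3633 + -0.6367i
Iter 1: z = -0.3633 + -0.6367i, |z|^2 = 0.5374
Iter 2: z = -0.6367 + -0.1740i, |z|^2 = 0.4356
Iter 3: z = 0.0117 + -0.4151i, |z|^2 = 0.1724
Iter 4: z = -0.5355 + -0.6464i, |z|^2 = 0.7046
Iter 5: z = -0.4944 + 0.0556i, |z|^2 = 0.2475
Iter 6: z = -0.1220 + -0.6917i, |z|^2 = 0.4933
Iter 7: z = -0.8268 + -0.4679i, |z|^2 = 0.9026
Iter 8: z = 0.1014 + 0.1372i, |z|^2 = 0.0291
Iter 9: z = -0.3719 + -0.6089i, |z|^2 = 0.5090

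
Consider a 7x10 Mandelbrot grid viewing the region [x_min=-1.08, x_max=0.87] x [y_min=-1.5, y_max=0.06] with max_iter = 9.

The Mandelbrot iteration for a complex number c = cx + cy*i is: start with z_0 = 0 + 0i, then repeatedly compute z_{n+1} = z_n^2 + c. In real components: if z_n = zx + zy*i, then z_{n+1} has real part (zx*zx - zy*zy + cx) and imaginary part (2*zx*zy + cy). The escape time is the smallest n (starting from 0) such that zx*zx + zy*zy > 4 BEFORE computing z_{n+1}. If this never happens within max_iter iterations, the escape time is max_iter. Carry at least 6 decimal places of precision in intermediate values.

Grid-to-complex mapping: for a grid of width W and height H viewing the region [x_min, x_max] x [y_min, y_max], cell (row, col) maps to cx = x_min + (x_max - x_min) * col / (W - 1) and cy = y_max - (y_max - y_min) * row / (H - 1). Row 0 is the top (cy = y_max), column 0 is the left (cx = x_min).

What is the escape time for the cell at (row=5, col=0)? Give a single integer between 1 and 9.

Answer: 3

Derivation:
z_0 = 0 + 0i, c = -1.0800 + -0.8067i
Iter 1: z = -1.0800 + -0.8067i, |z|^2 = 1.8171
Iter 2: z = -0.5643 + 0.9357i, |z|^2 = 1.1940
Iter 3: z = -1.6371 + -1.8628i, |z|^2 = 6.1501
Escaped at iteration 3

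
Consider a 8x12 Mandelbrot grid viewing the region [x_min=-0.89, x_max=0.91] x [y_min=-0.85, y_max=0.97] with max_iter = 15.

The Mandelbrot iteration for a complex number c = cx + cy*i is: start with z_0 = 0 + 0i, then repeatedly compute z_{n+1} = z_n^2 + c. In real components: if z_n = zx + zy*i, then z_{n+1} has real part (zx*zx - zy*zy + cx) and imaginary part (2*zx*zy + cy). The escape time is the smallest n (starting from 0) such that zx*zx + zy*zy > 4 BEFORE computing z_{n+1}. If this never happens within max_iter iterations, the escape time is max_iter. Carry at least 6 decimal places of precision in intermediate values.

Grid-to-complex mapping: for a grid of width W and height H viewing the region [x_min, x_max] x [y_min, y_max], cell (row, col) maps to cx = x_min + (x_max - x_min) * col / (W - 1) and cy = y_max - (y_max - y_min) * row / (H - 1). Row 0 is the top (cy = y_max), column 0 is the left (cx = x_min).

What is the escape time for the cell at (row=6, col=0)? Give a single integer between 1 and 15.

z_0 = 0 + 0i, c = -0.8900 + -0.0227i
Iter 1: z = -0.8900 + -0.0227i, |z|^2 = 0.7926
Iter 2: z = -0.0984 + 0.0177i, |z|^2 = 0.0100
Iter 3: z = -0.8806 + -0.0262i, |z|^2 = 0.7762
Iter 4: z = -0.1152 + 0.0234i, |z|^2 = 0.0138
Iter 5: z = -0.8773 + -0.0281i, |z|^2 = 0.7704
Iter 6: z = -0.1212 + 0.0266i, |z|^2 = 0.0154
Iter 7: z = -0.8760 + -0.0292i, |z|^2 = 0.7683
Iter 8: z = -0.1234 + 0.0284i, |z|^2 = 0.0160
Iter 9: z = -0.8756 + -0.0297i, |z|^2 = 0.7675
Iter 10: z = -0.1243 + 0.0293i, |z|^2 = 0.0163
Iter 11: z = -0.8754 + -0.0300i, |z|^2 = 0.7673
Iter 12: z = -0.1245 + 0.0298i, |z|^2 = 0.0164
Iter 13: z = -0.8754 + -0.0302i, |z|^2 = 0.7672
Iter 14: z = -0.1246 + 0.0301i, |z|^2 = 0.0164

Answer: 15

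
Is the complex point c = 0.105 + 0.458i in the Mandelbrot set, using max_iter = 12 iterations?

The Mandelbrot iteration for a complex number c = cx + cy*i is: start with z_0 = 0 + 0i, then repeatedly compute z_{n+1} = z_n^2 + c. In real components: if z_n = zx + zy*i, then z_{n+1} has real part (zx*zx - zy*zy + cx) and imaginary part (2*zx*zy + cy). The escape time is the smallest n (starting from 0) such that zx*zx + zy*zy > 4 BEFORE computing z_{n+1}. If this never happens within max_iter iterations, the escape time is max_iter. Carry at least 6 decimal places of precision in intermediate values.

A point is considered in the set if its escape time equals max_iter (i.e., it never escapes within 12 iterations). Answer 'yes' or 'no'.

z_0 = 0 + 0i, c = 0.1050 + 0.4580i
Iter 1: z = 0.1050 + 0.4580i, |z|^2 = 0.2208
Iter 2: z = -0.0937 + 0.5542i, |z|^2 = 0.3159
Iter 3: z = -0.1933 + 0.3541i, |z|^2 = 0.1628
Iter 4: z = 0.0170 + 0.3211i, |z|^2 = 0.1034
Iter 5: z = 0.0022 + 0.4689i, |z|^2 = 0.2199
Iter 6: z = -0.1149 + 0.4601i, |z|^2 = 0.2248
Iter 7: z = -0.0935 + 0.3523i, |z|^2 = 0.1329
Iter 8: z = -0.0104 + 0.3921i, |z|^2 = 0.1539
Iter 9: z = -0.0487 + 0.4499i, |z|^2 = 0.2047
Iter 10: z = -0.0950 + 0.4142i, |z|^2 = 0.1806
Iter 11: z = -0.0575 + 0.3793i, |z|^2 = 0.1472
Did not escape in 12 iterations → in set

Answer: yes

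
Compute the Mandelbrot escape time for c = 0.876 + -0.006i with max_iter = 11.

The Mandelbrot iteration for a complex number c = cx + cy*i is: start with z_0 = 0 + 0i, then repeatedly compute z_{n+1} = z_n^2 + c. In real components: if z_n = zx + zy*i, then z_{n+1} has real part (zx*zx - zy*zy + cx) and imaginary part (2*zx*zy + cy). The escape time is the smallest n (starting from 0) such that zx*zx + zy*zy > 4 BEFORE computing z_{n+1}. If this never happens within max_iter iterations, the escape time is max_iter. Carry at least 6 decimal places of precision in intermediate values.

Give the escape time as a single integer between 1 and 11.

Answer: 3

Derivation:
z_0 = 0 + 0i, c = 0.8760 + -0.0060i
Iter 1: z = 0.8760 + -0.0060i, |z|^2 = 0.7674
Iter 2: z = 1.6433 + -0.0165i, |z|^2 = 2.7008
Iter 3: z = 3.5763 + -0.0603i, |z|^2 = 12.7935
Escaped at iteration 3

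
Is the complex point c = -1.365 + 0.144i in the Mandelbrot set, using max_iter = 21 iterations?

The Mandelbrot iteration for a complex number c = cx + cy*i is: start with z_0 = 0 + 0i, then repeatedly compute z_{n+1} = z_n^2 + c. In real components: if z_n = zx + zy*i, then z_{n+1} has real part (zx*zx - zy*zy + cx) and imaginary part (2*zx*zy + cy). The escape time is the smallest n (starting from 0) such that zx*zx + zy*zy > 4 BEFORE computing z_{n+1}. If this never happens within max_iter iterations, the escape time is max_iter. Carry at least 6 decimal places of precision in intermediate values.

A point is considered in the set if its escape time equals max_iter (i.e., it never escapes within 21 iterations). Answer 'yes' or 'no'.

z_0 = 0 + 0i, c = -1.3650 + 0.1440i
Iter 1: z = -1.3650 + 0.1440i, |z|^2 = 1.8840
Iter 2: z = 0.4775 + -0.2491i, |z|^2 = 0.2901
Iter 3: z = -1.1991 + -0.0939i, |z|^2 = 1.4466
Iter 4: z = 0.0639 + 0.3692i, |z|^2 = 0.1404
Iter 5: z = -1.4972 + 0.1912i, |z|^2 = 2.2782
Iter 6: z = 0.8401 + -0.4286i, |z|^2 = 0.8894
Iter 7: z = -0.8429 + -0.5761i, |z|^2 = 1.0424
Iter 8: z = -0.9864 + 1.1152i, |z|^2 = 2.2165
Iter 9: z = -1.6357 + -2.0559i, |z|^2 = 6.9023
Escaped at iteration 9

Answer: no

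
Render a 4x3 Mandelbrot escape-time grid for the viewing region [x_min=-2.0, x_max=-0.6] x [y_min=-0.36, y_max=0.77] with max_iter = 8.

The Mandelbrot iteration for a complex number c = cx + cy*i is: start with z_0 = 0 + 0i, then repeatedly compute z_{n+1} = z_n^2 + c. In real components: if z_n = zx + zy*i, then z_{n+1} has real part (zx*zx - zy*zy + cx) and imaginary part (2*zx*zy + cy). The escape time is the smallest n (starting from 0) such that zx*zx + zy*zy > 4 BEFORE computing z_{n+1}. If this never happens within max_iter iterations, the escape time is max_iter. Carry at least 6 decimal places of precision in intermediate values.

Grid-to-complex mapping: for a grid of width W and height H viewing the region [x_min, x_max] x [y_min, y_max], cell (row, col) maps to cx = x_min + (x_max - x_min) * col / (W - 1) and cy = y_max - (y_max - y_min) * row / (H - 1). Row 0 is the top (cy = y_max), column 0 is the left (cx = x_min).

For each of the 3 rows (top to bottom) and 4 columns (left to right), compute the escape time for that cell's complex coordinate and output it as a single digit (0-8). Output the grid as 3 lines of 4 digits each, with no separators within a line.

(row=0, col=0): c = -2.0000 + 0.7700i → escape time 1
(row=0, col=1): c = -1.5333 + 0.7700i → escape time 3
(row=0, col=2): c = -1.0667 + 0.7700i → escape time 3
(row=0, col=3): c = -0.6000 + 0.7700i → escape time 5
(row=1, col=0): c = -2.0000 + 0.2050i → escape time 1
(row=1, col=1): c = -1.5333 + 0.2050i → escape time 5
(row=1, col=2): c = -1.0667 + 0.2050i → escape time 8
(row=1, col=3): c = -0.6000 + 0.2050i → escape time 8
(row=2, col=0): c = -2.0000 + -0.3600i → escape time 1
(row=2, col=1): c = -1.5333 + -0.3600i → escape time 4
(row=2, col=2): c = -1.0667 + -0.3600i → escape time 8
(row=2, col=3): c = -0.6000 + -0.3600i → escape time 8

Answer: 1335
1588
1488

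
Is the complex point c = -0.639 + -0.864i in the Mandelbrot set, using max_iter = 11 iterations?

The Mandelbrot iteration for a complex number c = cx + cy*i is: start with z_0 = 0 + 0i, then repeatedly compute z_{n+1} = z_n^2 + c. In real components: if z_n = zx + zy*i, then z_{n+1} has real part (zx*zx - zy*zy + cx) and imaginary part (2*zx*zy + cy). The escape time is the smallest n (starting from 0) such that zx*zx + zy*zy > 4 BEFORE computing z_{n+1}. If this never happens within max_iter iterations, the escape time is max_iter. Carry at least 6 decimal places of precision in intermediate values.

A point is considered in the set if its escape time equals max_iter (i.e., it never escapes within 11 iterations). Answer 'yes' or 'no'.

Answer: no

Derivation:
z_0 = 0 + 0i, c = -0.6390 + -0.8640i
Iter 1: z = -0.6390 + -0.8640i, |z|^2 = 1.1548
Iter 2: z = -0.9772 + 0.2402i, |z|^2 = 1.0126
Iter 3: z = 0.2582 + -1.3334i, |z|^2 = 1.8447
Iter 4: z = -2.3504 + -1.5525i, |z|^2 = 7.9345
Escaped at iteration 4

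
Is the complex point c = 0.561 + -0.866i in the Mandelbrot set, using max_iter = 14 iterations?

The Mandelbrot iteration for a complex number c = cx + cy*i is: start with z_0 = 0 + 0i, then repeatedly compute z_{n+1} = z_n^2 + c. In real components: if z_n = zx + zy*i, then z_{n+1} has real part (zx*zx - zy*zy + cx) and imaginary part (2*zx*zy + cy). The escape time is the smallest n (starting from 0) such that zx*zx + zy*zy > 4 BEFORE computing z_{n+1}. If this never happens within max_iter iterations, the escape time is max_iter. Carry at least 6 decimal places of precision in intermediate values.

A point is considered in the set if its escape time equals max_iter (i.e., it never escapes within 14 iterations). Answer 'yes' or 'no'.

Answer: no

Derivation:
z_0 = 0 + 0i, c = 0.5610 + -0.8660i
Iter 1: z = 0.5610 + -0.8660i, |z|^2 = 1.0647
Iter 2: z = 0.1258 + -1.8377i, |z|^2 = 3.3928
Iter 3: z = -2.8001 + -1.3282i, |z|^2 = 9.6050
Escaped at iteration 3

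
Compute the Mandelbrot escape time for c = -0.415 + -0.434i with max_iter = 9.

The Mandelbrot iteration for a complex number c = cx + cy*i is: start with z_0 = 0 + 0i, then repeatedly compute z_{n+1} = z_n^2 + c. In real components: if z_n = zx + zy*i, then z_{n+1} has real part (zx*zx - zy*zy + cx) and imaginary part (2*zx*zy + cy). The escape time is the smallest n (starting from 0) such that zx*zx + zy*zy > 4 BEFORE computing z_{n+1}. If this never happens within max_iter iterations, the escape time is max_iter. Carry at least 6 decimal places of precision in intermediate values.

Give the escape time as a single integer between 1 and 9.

z_0 = 0 + 0i, c = -0.4150 + -0.4340i
Iter 1: z = -0.4150 + -0.4340i, |z|^2 = 0.3606
Iter 2: z = -0.4311 + -0.0738i, |z|^2 = 0.1913
Iter 3: z = -0.2346 + -0.3704i, |z|^2 = 0.1922
Iter 4: z = -0.4972 + -0.2602i, |z|^2 = 0.3149
Iter 5: z = -0.2356 + -0.1752i, |z|^2 = 0.0862
Iter 6: z = -0.3902 + -0.3514i, |z|^2 = 0.2758
Iter 7: z = -0.3862 + -0.1597i, |z|^2 = 0.1747
Iter 8: z = -0.2913 + -0.3106i, |z|^2 = 0.1814

Answer: 9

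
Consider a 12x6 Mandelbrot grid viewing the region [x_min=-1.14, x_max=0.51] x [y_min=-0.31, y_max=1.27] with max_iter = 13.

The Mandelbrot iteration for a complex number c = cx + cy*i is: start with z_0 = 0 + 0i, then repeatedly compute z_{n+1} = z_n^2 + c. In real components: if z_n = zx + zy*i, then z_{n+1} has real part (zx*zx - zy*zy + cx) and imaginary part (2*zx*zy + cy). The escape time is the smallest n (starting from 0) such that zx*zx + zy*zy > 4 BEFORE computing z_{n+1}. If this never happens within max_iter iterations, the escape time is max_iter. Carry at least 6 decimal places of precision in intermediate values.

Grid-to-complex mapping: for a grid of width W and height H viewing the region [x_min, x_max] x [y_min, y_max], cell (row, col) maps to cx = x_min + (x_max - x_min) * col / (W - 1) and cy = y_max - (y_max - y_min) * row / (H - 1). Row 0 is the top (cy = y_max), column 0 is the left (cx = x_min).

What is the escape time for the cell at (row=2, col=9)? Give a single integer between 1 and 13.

z_0 = 0 + 0i, c = 0.2100 + 0.6380i
Iter 1: z = 0.2100 + 0.6380i, |z|^2 = 0.4511
Iter 2: z = -0.1529 + 0.9060i, |z|^2 = 0.8442
Iter 3: z = -0.5874 + 0.3609i, |z|^2 = 0.4752
Iter 4: z = 0.4248 + 0.2141i, |z|^2 = 0.2263
Iter 5: z = 0.3446 + 0.8199i, |z|^2 = 0.7909
Iter 6: z = -0.3434 + 1.2031i, |z|^2 = 1.5653
Iter 7: z = -1.1194 + -0.1883i, |z|^2 = 1.2886
Iter 8: z = 1.4277 + 1.0595i, |z|^2 = 3.1608
Iter 9: z = 1.1256 + 3.6633i, |z|^2 = 14.6867
Escaped at iteration 9

Answer: 9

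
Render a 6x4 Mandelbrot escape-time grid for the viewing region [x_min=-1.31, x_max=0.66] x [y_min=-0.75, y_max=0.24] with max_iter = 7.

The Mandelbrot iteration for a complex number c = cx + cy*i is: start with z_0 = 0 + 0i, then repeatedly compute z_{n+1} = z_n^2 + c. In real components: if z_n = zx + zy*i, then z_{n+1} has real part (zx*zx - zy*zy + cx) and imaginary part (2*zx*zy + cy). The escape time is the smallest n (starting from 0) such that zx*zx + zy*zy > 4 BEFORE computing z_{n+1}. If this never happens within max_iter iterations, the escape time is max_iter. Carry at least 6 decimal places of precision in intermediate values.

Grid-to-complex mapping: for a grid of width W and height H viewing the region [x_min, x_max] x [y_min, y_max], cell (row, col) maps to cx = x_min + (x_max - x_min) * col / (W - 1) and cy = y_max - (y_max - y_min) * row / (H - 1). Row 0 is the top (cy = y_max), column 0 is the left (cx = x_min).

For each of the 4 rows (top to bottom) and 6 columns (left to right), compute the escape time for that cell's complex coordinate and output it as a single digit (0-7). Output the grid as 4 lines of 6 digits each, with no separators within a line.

Answer: 777774
777774
667773
346753

Derivation:
(row=0, col=0): c = -1.3100 + 0.2400i → escape time 7
(row=0, col=1): c = -0.9160 + 0.2400i → escape time 7
(row=0, col=2): c = -0.5220 + 0.2400i → escape time 7
(row=0, col=3): c = -0.1280 + 0.2400i → escape time 7
(row=0, col=4): c = 0.2660 + 0.2400i → escape time 7
(row=0, col=5): c = 0.6600 + 0.2400i → escape time 4
(row=1, col=0): c = -1.3100 + -0.0900i → escape time 7
(row=1, col=1): c = -0.9160 + -0.0900i → escape time 7
(row=1, col=2): c = -0.5220 + -0.0900i → escape time 7
(row=1, col=3): c = -0.1280 + -0.0900i → escape time 7
(row=1, col=4): c = 0.2660 + -0.0900i → escape time 7
(row=1, col=5): c = 0.6600 + -0.0900i → escape time 4
(row=2, col=0): c = -1.3100 + -0.4200i → escape time 6
(row=2, col=1): c = -0.9160 + -0.4200i → escape time 6
(row=2, col=2): c = -0.5220 + -0.4200i → escape time 7
(row=2, col=3): c = -0.1280 + -0.4200i → escape time 7
(row=2, col=4): c = 0.2660 + -0.4200i → escape time 7
(row=2, col=5): c = 0.6600 + -0.4200i → escape time 3
(row=3, col=0): c = -1.3100 + -0.7500i → escape time 3
(row=3, col=1): c = -0.9160 + -0.7500i → escape time 4
(row=3, col=2): c = -0.5220 + -0.7500i → escape time 6
(row=3, col=3): c = -0.1280 + -0.7500i → escape time 7
(row=3, col=4): c = 0.2660 + -0.7500i → escape time 5
(row=3, col=5): c = 0.6600 + -0.7500i → escape time 3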